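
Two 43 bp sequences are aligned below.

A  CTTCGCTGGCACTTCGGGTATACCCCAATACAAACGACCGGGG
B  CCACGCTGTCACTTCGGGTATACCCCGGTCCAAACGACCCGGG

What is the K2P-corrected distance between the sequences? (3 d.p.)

0.184

Of 43 sites, 3 differences are transitions and 4 are transversions, so P = 3/43 ≈ 0.069767 and Q = 4/43 ≈ 0.093023.
Under the Kimura two-parameter model, d = −½ ln(1 − 2P − Q) − ¼ ln(1 − 2Q).
1 − 2P − Q = 0.767443, giving −½ ln(0.767443) = 0.132346.
1 − 2Q = 0.813954, giving −¼ ln(0.813954) = 0.051463.
d = 0.132346 + 0.051463 = 0.183809.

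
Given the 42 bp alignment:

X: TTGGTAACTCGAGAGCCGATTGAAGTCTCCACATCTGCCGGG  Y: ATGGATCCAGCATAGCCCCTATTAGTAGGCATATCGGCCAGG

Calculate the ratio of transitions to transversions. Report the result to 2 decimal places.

Transitions are A↔G and C↔T; transversions are all other mismatches.
Transitions: 2. Transversions: 17.
R = 2/17 = 0.117647… ≈ 0.12 (to 2 d.p.).

0.12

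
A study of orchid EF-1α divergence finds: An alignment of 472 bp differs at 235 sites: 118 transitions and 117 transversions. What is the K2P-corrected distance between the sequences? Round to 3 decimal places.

P = 118/472 = 0.25 and Q = 117/472 ≈ 0.247881.
Under the Kimura two-parameter model, d = −½ ln(1 − 2P − Q) − ¼ ln(1 − 2Q).
1 − 2P − Q = 0.252119, giving −½ ln(0.252119) = 0.688927.
1 − 2Q = 0.504238, giving −¼ ln(0.504238) = 0.171177.
d = 0.688927 + 0.171177 = 0.860104.

0.860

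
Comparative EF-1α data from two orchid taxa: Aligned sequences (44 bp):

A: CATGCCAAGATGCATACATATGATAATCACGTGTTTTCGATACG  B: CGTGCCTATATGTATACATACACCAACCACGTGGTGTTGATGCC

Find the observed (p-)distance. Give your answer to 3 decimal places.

The sequences differ at 14 of 44 positions.
p = 14/44 = 0.318181… ≈ 0.318 (to 3 d.p.).

0.318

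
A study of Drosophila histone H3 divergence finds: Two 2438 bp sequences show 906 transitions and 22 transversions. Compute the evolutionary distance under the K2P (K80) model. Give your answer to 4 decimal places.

P = 906/2438 ≈ 0.371616 and Q = 22/2438 ≈ 0.009024.
Under the Kimura two-parameter model, d = −½ ln(1 − 2P − Q) − ¼ ln(1 − 2Q).
1 − 2P − Q = 0.247744, giving −½ ln(0.247744) = 0.697680.
1 − 2Q = 0.981952, giving −¼ ln(0.981952) = 0.004553.
d = 0.697680 + 0.004553 = 0.702233.

0.7022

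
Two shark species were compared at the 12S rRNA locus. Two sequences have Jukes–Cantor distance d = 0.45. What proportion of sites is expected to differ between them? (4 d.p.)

0.3384

p = (3/4)(1 − e^(−4d/3)) = 0.75 × (1 − e^(-0.6)) = 0.75 × (1 − 0.548812) = 0.338391.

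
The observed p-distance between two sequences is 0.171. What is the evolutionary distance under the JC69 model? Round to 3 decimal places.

d = −(3/4) ln(1 − 4p/3) = −0.75 ln(1 − 0.228) = −0.75 ln(0.772)
  = −0.75 × (-0.258771) = 0.194078 substitutions/site.

0.194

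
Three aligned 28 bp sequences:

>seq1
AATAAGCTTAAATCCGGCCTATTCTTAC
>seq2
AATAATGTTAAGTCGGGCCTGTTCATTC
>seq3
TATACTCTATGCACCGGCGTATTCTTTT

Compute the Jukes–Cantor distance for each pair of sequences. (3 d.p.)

seq1–seq2: 7/28 sites differ → p = 0.25, d = −0.75 ln(1 − 0.333333) = 0.304098 ≈ 0.304.
seq1–seq3: 11/28 sites differ → p ≈ 0.392857, d = −0.75 ln(1 − 0.523809) = 0.556452 ≈ 0.556.
seq2–seq3: 13/28 sites differ → p ≈ 0.464286, d = −0.75 ln(1 − 0.619048) = 0.723811 ≈ 0.724.

d(seq1,seq2) = 0.304, d(seq1,seq3) = 0.556, d(seq2,seq3) = 0.724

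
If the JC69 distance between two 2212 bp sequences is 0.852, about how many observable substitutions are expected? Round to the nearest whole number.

Invert JC69: p = (3/4)(1 − e^(−4d/3)) = 0.75 × (1 − e^(-1.136)) = 0.75 × (1 − 0.321101) = 0.509174.
Expected differing sites = pL ≈ 0.509174 × 2212 = 1126.292888 ≈ 1126.

1126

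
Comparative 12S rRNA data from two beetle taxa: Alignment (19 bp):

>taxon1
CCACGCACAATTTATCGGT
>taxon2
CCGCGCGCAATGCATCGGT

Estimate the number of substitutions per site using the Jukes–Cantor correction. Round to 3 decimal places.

0.247

The sequences differ at 4 of 19 sites (3, 7, 12, 13), so p = 4/19 ≈ 0.210526.
d = −(3/4) ln(1 − 4p/3) = −0.75 ln(1 − 0.280701) = −0.75 ln(0.719299)
  = −0.75 × (-0.329478) = 0.247109 substitutions/site.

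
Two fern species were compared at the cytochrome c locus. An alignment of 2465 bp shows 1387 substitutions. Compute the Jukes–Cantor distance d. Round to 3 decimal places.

p = 1387/2465 ≈ 0.562677.
d = −(3/4) ln(1 − 4p/3) = −0.75 ln(1 − 0.750236) = −0.75 ln(0.249764)
  = −0.75 × (-1.387239) = 1.040429 substitutions/site.

1.040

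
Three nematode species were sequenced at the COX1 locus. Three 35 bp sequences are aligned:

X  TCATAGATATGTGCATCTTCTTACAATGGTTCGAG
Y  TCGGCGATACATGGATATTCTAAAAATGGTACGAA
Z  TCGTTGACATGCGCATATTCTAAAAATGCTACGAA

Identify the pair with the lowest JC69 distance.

Y and Z

X–Y: 11/35 differ, p = 0.314, d = 0.407.
X–Z: 10/35 differ, p = 0.286, d = 0.360.
Y–Z: 8/35 differ, p = 0.229, d = 0.273.
The smallest distance is between Y and Z.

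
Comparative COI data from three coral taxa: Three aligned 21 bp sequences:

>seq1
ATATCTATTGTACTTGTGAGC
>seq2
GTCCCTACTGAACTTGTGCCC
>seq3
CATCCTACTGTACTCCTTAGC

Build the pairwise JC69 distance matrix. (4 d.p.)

d(seq1,seq2) = 0.4408, d(seq1,seq3) = 0.5319, d(seq2,seq3) = 0.6355

seq1–seq2: 7/21 sites differ → p ≈ 0.333333, d = −0.75 ln(1 − 0.444444) = 0.440839 ≈ 0.4408.
seq1–seq3: 8/21 sites differ → p ≈ 0.380952, d = −0.75 ln(1 − 0.507936) = 0.531860 ≈ 0.5319.
seq2–seq3: 9/21 sites differ → p ≈ 0.428571, d = −0.75 ln(1 − 0.571428) = 0.635472 ≈ 0.6355.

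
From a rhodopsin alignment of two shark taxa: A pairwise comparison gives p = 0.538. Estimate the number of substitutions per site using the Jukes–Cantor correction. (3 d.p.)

0.948

d = −(3/4) ln(1 − 4p/3) = −0.75 ln(1 − 0.717333) = −0.75 ln(0.282667)
  = −0.75 × (-1.263486) = 0.947615 substitutions/site.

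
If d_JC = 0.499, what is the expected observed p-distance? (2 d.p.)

p = (3/4)(1 − e^(−4d/3)) = 0.75 × (1 − e^(-0.665333)) = 0.75 × (1 − 0.514102) = 0.364424.

0.36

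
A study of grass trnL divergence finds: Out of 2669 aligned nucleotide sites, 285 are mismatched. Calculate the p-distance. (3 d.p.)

p = 285/2669 = 0.106781… ≈ 0.107 (to 3 d.p.).

0.107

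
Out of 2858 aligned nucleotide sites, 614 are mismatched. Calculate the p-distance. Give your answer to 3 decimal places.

0.215

p = 614/2858 = 0.214835… ≈ 0.215 (to 3 d.p.).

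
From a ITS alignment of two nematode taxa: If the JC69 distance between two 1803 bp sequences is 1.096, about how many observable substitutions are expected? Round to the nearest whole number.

1039

Invert JC69: p = (3/4)(1 − e^(−4d/3)) = 0.75 × (1 − e^(-1.461333)) = 0.75 × (1 − 0.231927) = 0.576055.
Expected differing sites = pL ≈ 0.576055 × 1803 = 1038.627165 ≈ 1039.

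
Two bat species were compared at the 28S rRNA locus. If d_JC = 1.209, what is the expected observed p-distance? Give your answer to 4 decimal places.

p = (3/4)(1 − e^(−4d/3)) = 0.75 × (1 − e^(-1.612)) = 0.75 × (1 − 0.199488) = 0.600384.

0.6004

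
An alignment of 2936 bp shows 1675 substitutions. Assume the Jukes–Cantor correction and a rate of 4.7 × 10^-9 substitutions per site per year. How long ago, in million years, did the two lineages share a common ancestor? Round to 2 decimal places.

114.09

p = 1675/2936 ≈ 0.570504.
d = −(3/4) ln(1 − 4p/3) = −0.75 ln(1 − 0.760672) = −0.75 ln(0.239328)
  = −0.75 × (-1.429920) = 1.072440 substitutions/site.
Under a molecular clock d = 2μt, so t = d/(2μ) = 1.072440 / (2 × 4.7 × 10^-9) = 114.09 million years.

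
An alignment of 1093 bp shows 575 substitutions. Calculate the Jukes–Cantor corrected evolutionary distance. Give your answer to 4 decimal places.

0.9066

p = 575/1093 ≈ 0.526075.
d = −(3/4) ln(1 − 4p/3) = −0.75 ln(1 − 0.701433) = −0.75 ln(0.298567)
  = −0.75 × (-1.208761) = 0.906571 substitutions/site.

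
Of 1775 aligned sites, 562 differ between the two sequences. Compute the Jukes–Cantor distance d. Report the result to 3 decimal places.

0.411

p = 562/1775 ≈ 0.31662.
d = −(3/4) ln(1 − 4p/3) = −0.75 ln(1 − 0.42216) = −0.75 ln(0.57784)
  = −0.75 × (-0.548458) = 0.411344 substitutions/site.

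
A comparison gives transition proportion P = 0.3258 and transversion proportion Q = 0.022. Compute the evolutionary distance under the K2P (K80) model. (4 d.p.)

0.5711

Under the Kimura two-parameter model, d = −½ ln(1 − 2P − Q) − ¼ ln(1 − 2Q).
1 − 2P − Q = 0.3264, giving −½ ln(0.3264) = 0.559816.
1 − 2Q = 0.956, giving −¼ ln(0.956) = 0.011249.
d = 0.559816 + 0.011249 = 0.571065.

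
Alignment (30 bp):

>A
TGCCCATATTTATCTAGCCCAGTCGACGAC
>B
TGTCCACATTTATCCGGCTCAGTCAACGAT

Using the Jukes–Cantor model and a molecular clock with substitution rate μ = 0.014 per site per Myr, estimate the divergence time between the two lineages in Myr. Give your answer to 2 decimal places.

The sequences differ at 7 of 30 sites (3, 7, 15, 16, 19, 25, 30), so p = 7/30 ≈ 0.233333.
d = −(3/4) ln(1 − 4p/3) = −0.75 ln(1 − 0.311111) = −0.75 ln(0.688889)
  = −0.75 × (-0.372675) = 0.279506 substitutions/site.
Under a molecular clock d = 2μt, so t = d/(2μ) = 0.279506 / (2 × 0.014) = 9.98 Myr.

9.98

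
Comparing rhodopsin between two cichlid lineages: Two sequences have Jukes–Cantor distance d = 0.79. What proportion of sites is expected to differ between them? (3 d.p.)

0.488

p = (3/4)(1 − e^(−4d/3)) = 0.75 × (1 − e^(-1.053333)) = 0.75 × (1 − 0.348773) = 0.488420.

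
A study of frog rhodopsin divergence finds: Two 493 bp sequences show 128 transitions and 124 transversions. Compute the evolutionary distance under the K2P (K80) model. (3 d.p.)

0.911

P = 128/493 ≈ 0.259635 and Q = 124/493 ≈ 0.251521.
Under the Kimura two-parameter model, d = −½ ln(1 − 2P − Q) − ¼ ln(1 − 2Q).
1 − 2P − Q = 0.229209, giving −½ ln(0.229209) = 0.736561.
1 − 2Q = 0.496958, giving −¼ ln(0.496958) = 0.174812.
d = 0.736561 + 0.174812 = 0.911373.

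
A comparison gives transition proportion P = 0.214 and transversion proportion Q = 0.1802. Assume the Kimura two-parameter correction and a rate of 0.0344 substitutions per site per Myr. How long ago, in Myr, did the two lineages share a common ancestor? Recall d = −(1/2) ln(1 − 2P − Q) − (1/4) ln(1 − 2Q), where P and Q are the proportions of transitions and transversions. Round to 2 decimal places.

Under the Kimura two-parameter model, d = −½ ln(1 − 2P − Q) − ¼ ln(1 − 2Q).
1 − 2P − Q = 0.3918, giving −½ ln(0.3918) = 0.468502.
1 − 2Q = 0.6396, giving −¼ ln(0.6396) = 0.111728.
d = 0.468502 + 0.111728 = 0.580230.
Under a molecular clock d = 2μt, so t = d/(2μ) = 0.580230 / (2 × 0.0344) = 8.43 Myr.

8.43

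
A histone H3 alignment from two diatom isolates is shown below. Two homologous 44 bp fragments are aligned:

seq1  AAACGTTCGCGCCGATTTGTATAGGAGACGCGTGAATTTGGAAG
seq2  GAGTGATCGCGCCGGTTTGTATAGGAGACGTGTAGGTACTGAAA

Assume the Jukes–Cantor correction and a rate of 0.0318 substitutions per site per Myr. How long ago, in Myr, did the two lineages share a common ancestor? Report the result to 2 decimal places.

5.91

The sequences differ at 13 of 44 sites, so p = 13/44 ≈ 0.295455.
d = −(3/4) ln(1 − 4p/3) = −0.75 ln(1 − 0.39394) = −0.75 ln(0.60606)
  = −0.75 × (-0.500776) = 0.375582 substitutions/site.
Under a molecular clock d = 2μt, so t = d/(2μ) = 0.375582 / (2 × 0.0318) = 5.91 Myr.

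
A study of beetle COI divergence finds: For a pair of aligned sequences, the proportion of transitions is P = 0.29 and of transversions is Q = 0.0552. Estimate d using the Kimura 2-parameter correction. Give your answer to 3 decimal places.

Under the Kimura two-parameter model, d = −½ ln(1 − 2P − Q) − ¼ ln(1 − 2Q).
1 − 2P − Q = 0.3648, giving −½ ln(0.3648) = 0.504203.
1 − 2Q = 0.8896, giving −¼ ln(0.8896) = 0.029246.
d = 0.504203 + 0.029246 = 0.533449.

0.533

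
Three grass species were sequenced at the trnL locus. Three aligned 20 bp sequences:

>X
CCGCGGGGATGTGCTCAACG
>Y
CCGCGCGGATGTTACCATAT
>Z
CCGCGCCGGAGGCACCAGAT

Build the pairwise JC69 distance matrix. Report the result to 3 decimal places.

X–Y: 7/20 sites differ → p = 0.35, d = −0.75 ln(1 − 0.466667) = 0.471457 ≈ 0.471.
X–Z: 11/20 sites differ → p = 0.55, d = −0.75 ln(1 − 0.733333) = 0.991316 ≈ 0.991.
Y–Z: 6/20 sites differ → p = 0.3, d = −0.75 ln(1 − 0.4) = 0.383119 ≈ 0.383.

d(X,Y) = 0.471, d(X,Z) = 0.991, d(Y,Z) = 0.383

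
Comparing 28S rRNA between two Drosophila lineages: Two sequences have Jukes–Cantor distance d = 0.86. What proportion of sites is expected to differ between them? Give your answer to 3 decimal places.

0.512

p = (3/4)(1 − e^(−4d/3)) = 0.75 × (1 − e^(-1.146667)) = 0.75 × (1 − 0.317694) = 0.511730.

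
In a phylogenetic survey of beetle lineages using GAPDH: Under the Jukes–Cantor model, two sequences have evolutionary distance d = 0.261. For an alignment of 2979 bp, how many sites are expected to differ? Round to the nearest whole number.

Invert JC69: p = (3/4)(1 − e^(−4d/3)) = 0.75 × (1 − e^(-0.348)) = 0.75 × (1 − 0.706099) = 0.220426.
Expected differing sites = pL ≈ 0.220426 × 2979 = 656.649054 ≈ 657.

657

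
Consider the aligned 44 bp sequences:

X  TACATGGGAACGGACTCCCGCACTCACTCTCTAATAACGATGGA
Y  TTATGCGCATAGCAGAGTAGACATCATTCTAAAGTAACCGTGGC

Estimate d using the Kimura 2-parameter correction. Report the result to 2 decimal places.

1.11

Of 44 sites, 4 differences are transitions and 20 are transversions, so P = 4/44 ≈ 0.090909 and Q = 20/44 ≈ 0.454545.
Under the Kimura two-parameter model, d = −½ ln(1 − 2P − Q) − ¼ ln(1 − 2Q).
1 − 2P − Q = 0.363637, giving −½ ln(0.363637) = 0.505800.
1 − 2Q = 0.09091, giving −¼ ln(0.09091) = 0.599471.
d = 0.505800 + 0.599471 = 1.105271.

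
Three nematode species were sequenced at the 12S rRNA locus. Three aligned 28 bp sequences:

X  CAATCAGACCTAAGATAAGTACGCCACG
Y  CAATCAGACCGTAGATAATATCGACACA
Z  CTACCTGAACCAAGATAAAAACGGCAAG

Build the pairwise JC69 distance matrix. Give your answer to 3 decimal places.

X–Y: 7/28 sites differ → p = 0.25, d = −0.75 ln(1 − 0.333333) = 0.304098 ≈ 0.304.
X–Z: 9/28 sites differ → p ≈ 0.321429, d = −0.75 ln(1 − 0.428572) = 0.419713 ≈ 0.420.
Y–Z: 11/28 sites differ → p ≈ 0.392857, d = −0.75 ln(1 − 0.523809) = 0.556452 ≈ 0.556.

d(X,Y) = 0.304, d(X,Z) = 0.420, d(Y,Z) = 0.556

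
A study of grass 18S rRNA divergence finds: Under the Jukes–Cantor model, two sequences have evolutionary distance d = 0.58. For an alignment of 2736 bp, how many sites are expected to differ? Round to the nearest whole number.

Invert JC69: p = (3/4)(1 − e^(−4d/3)) = 0.75 × (1 − e^(-0.773333)) = 0.75 × (1 − 0.461472) = 0.403896.
Expected differing sites = pL ≈ 0.403896 × 2736 = 1105.059456 ≈ 1105.

1105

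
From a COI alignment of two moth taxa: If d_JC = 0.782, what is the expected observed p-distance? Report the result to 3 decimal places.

p = (3/4)(1 − e^(−4d/3)) = 0.75 × (1 − e^(-1.042667)) = 0.75 × (1 − 0.352513) = 0.485615.

0.486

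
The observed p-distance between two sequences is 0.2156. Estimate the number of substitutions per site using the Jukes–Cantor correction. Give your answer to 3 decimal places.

d = −(3/4) ln(1 − 4p/3) = −0.75 ln(1 − 0.287467) = −0.75 ln(0.712533)
  = −0.75 × (-0.338929) = 0.254197 substitutions/site.

0.254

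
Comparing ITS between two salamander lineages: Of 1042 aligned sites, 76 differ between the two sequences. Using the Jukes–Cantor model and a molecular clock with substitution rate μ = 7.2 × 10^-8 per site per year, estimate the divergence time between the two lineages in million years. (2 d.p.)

0.53

p = 76/1042 ≈ 0.072937.
d = −(3/4) ln(1 − 4p/3) = −0.75 ln(1 − 0.097249) = −0.75 ln(0.902751)
  = −0.75 × (-0.102309) = 0.076732 substitutions/site.
Under a molecular clock d = 2μt, so t = d/(2μ) = 0.076732 / (2 × 7.2 × 10^-8) = 0.53 million years.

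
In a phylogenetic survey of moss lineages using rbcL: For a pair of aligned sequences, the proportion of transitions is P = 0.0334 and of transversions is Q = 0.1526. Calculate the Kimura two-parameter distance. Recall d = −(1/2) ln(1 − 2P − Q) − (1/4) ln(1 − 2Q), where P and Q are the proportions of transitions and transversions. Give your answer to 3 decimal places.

0.215

Under the Kimura two-parameter model, d = −½ ln(1 − 2P − Q) − ¼ ln(1 − 2Q).
1 − 2P − Q = 0.7806, giving −½ ln(0.7806) = 0.123846.
1 − 2Q = 0.6948, giving −¼ ln(0.6948) = 0.091033.
d = 0.123846 + 0.091033 = 0.214879.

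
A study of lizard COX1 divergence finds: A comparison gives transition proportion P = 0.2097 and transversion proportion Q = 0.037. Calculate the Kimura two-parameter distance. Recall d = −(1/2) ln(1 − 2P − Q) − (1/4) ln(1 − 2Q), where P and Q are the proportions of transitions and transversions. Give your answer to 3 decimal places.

Under the Kimura two-parameter model, d = −½ ln(1 − 2P − Q) − ¼ ln(1 − 2Q).
1 − 2P − Q = 0.5436, giving −½ ln(0.5436) = 0.304771.
1 − 2Q = 0.926, giving −¼ ln(0.926) = 0.019220.
d = 0.304771 + 0.019220 = 0.323991.

0.324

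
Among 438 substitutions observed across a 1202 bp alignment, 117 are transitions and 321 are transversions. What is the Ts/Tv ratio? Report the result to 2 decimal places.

R = 117/321 = 0.364485… ≈ 0.36 (to 2 d.p.).

0.36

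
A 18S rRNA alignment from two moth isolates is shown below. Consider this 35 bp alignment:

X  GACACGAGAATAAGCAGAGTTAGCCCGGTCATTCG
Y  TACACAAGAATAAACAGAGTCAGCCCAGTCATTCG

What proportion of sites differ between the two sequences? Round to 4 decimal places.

The sequences differ at 5 of 35 positions (sites 1, 6, 14, 21, 27).
p = 5/35 = 0.142857… ≈ 0.1429 (to 4 d.p.).

0.1429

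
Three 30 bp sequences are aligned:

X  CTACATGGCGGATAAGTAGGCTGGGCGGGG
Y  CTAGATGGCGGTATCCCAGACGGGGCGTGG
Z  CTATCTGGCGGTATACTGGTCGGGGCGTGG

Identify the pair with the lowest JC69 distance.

Y and Z

X–Y: 10/30 differ, p = 0.333, d = 0.441.
X–Z: 10/30 differ, p = 0.333, d = 0.441.
Y–Z: 6/30 differ, p = 0.200, d = 0.233.
The smallest distance is between Y and Z.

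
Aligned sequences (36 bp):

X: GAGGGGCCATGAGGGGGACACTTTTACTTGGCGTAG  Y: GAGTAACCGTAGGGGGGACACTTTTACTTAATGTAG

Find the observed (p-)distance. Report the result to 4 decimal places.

0.2500

The sequences differ at 9 of 36 positions (sites 4, 5, 6, 9, 11, 12, 30, 31, 32).
p = 9/36 = 0.2500.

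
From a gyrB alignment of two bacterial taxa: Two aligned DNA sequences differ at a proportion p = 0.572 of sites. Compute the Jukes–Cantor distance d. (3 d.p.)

1.079

d = −(3/4) ln(1 − 4p/3) = −0.75 ln(1 − 0.762667) = −0.75 ln(0.237333)
  = −0.75 × (-1.438291) = 1.078718 substitutions/site.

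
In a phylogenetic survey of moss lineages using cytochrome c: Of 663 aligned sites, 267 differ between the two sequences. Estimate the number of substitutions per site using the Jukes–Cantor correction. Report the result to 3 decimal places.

0.577

p = 267/663 ≈ 0.402715.
d = −(3/4) ln(1 − 4p/3) = −0.75 ln(1 − 0.536953) = −0.75 ln(0.463047)
  = −0.75 × (-0.769927) = 0.577445 substitutions/site.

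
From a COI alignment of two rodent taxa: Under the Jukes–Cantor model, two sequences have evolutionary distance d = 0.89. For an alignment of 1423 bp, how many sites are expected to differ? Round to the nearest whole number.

Invert JC69: p = (3/4)(1 − e^(−4d/3)) = 0.75 × (1 − e^(-1.186667)) = 0.75 × (1 − 0.305237) = 0.521072.
Expected differing sites = pL ≈ 0.521072 × 1423 = 741.485456 ≈ 741.

741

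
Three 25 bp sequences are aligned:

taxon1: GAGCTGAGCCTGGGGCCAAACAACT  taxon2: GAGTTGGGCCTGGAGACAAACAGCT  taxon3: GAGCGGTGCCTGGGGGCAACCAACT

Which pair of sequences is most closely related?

taxon1 and taxon3

taxon1–taxon2: 5/25 differ, p = 0.200, d = 0.233.
taxon1–taxon3: 4/25 differ, p = 0.160, d = 0.180.
taxon2–taxon3: 7/25 differ, p = 0.280, d = 0.351.
The smallest distance is between taxon1 and taxon3.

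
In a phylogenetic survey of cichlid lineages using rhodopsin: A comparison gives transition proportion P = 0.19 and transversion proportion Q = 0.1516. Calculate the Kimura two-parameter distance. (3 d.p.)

0.470

Under the Kimura two-parameter model, d = −½ ln(1 − 2P − Q) − ¼ ln(1 − 2Q).
1 − 2P − Q = 0.4684, giving −½ ln(0.4684) = 0.379216.
1 − 2Q = 0.6968, giving −¼ ln(0.6968) = 0.090314.
d = 0.379216 + 0.090314 = 0.469530.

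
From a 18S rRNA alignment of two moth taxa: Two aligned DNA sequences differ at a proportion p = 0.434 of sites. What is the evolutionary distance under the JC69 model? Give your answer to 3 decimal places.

d = −(3/4) ln(1 − 4p/3) = −0.75 ln(1 − 0.578667) = −0.75 ln(0.421333)
  = −0.75 × (-0.864332) = 0.648249 substitutions/site.

0.648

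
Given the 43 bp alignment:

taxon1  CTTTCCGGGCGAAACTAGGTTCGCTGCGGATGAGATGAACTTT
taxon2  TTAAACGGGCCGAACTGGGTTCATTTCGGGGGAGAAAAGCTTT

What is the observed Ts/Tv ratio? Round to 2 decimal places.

1.14

Transitions are A↔G and C↔T; transversions are all other mismatches.
Transitions: 8. Transversions: 7.
R = 8/7 = 1.142857… ≈ 1.14 (to 2 d.p.).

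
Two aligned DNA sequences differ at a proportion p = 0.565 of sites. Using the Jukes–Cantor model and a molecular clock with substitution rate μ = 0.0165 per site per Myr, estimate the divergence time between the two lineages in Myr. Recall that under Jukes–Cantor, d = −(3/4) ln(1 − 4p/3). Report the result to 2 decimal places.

31.81

d = −(3/4) ln(1 − 4p/3) = −0.75 ln(1 − 0.753333) = −0.75 ln(0.246667)
  = −0.75 × (-1.399716) = 1.049787 substitutions/site.
Under a molecular clock d = 2μt, so t = d/(2μ) = 1.049787 / (2 × 0.0165) = 31.81 Myr.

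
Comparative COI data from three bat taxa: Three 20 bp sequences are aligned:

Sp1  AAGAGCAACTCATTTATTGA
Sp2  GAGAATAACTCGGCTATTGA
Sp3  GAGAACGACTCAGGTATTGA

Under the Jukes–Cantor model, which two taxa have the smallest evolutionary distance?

Sp1–Sp2: 6/20 differ, p = 0.300, d = 0.383.
Sp1–Sp3: 5/20 differ, p = 0.250, d = 0.304.
Sp2–Sp3: 4/20 differ, p = 0.200, d = 0.233.
The smallest distance is between Sp2 and Sp3.

Sp2 and Sp3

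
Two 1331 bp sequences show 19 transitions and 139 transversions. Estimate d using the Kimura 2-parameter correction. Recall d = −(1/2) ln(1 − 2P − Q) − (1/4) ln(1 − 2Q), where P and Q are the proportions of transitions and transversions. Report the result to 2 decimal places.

P = 19/1331 ≈ 0.014275 and Q = 139/1331 ≈ 0.104433.
Under the Kimura two-parameter model, d = −½ ln(1 − 2P − Q) − ¼ ln(1 − 2Q).
1 − 2P − Q = 0.867017, giving −½ ln(0.867017) = 0.071348.
1 − 2Q = 0.791134, giving −¼ ln(0.791134) = 0.058572.
d = 0.071348 + 0.058572 = 0.129920.

0.13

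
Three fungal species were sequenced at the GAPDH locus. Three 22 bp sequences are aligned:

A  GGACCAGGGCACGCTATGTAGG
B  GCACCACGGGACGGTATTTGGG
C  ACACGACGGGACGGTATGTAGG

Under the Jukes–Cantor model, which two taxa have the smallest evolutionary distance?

B and C

A–B: 6/22 differ, p = 0.273, d = 0.339.
A–C: 6/22 differ, p = 0.273, d = 0.339.
B–C: 4/22 differ, p = 0.182, d = 0.208.
The smallest distance is between B and C.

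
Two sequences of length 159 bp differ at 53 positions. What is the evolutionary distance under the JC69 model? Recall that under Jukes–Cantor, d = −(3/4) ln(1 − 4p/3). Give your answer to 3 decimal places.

p = 53/159 ≈ 0.333333.
d = −(3/4) ln(1 − 4p/3) = −0.75 ln(1 − 0.444444) = −0.75 ln(0.555556)
  = −0.75 × (-0.587786) = 0.440840 substitutions/site.

0.441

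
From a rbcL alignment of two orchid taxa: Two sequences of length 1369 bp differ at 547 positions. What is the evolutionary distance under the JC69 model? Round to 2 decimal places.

0.57

p = 547/1369 ≈ 0.399562.
d = −(3/4) ln(1 − 4p/3) = −0.75 ln(1 − 0.532749) = −0.75 ln(0.467251)
  = −0.75 × (-0.760889) = 0.570667 substitutions/site.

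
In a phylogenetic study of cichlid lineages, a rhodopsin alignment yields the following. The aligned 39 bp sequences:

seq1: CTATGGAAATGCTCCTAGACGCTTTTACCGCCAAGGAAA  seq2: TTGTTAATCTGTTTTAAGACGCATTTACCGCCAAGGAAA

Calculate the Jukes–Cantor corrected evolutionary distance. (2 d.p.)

The sequences differ at 11 of 39 sites, so p = 11/39 ≈ 0.282051.
d = −(3/4) ln(1 − 4p/3) = −0.75 ln(1 − 0.376068) = −0.75 ln(0.623932)
  = −0.75 × (-0.471714) = 0.353786 substitutions/site.

0.35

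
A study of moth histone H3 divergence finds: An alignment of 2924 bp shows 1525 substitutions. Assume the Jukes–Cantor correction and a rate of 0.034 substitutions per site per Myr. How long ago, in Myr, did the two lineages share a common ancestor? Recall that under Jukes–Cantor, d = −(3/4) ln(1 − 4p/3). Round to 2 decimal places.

p = 1525/2924 ≈ 0.521546.
d = −(3/4) ln(1 − 4p/3) = −0.75 ln(1 − 0.695395) = −0.75 ln(0.304605)
  = −0.75 × (-1.188739) = 0.891554 substitutions/site.
Under a molecular clock d = 2μt, so t = d/(2μ) = 0.891554 / (2 × 0.034) = 13.11 Myr.

13.11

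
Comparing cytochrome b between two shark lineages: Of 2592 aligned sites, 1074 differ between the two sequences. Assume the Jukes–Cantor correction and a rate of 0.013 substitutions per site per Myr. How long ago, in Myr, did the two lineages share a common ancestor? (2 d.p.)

23.19

p = 1074/2592 ≈ 0.414352.
d = −(3/4) ln(1 − 4p/3) = −0.75 ln(1 − 0.552469) = −0.75 ln(0.447531)
  = −0.75 × (-0.804009) = 0.603007 substitutions/site.
Under a molecular clock d = 2μt, so t = d/(2μ) = 0.603007 / (2 × 0.013) = 23.19 Myr.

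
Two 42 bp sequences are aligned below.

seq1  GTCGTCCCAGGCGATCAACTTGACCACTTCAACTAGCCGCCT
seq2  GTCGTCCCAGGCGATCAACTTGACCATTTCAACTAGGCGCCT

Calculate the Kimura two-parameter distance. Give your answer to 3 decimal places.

0.049

Of 42 sites, 1 differences are transitions and 1 are transversions, so P = 1/42 ≈ 0.02381 and Q = 1/42 ≈ 0.02381.
Under the Kimura two-parameter model, d = −½ ln(1 − 2P − Q) − ¼ ln(1 − 2Q).
1 − 2P − Q = 0.92857, giving −½ ln(0.92857) = 0.037055.
1 − 2Q = 0.95238, giving −¼ ln(0.95238) = 0.012198.
d = 0.037055 + 0.012198 = 0.049253.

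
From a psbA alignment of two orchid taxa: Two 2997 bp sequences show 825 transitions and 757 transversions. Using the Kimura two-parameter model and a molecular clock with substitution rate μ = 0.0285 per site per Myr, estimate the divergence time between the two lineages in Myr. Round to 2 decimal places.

P = 825/2997 ≈ 0.275275 and Q = 757/2997 ≈ 0.252586.
Under the Kimura two-parameter model, d = −½ ln(1 − 2P − Q) − ¼ ln(1 − 2Q).
1 − 2P − Q = 0.196864, giving −½ ln(0.196864) = 0.812621.
1 − 2Q = 0.494828, giving −¼ ln(0.494828) = 0.175886.
d = 0.812621 + 0.175886 = 0.988507.
Under a molecular clock d = 2μt, so t = d/(2μ) = 0.988507 / (2 × 0.0285) = 17.34 Myr.

17.34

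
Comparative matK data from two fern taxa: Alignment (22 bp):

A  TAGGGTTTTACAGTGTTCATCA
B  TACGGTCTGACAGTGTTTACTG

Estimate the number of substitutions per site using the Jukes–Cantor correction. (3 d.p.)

The sequences differ at 7 of 22 sites (3, 7, 9, 18, 20, 21, 22), so p = 7/22 ≈ 0.318182.
d = −(3/4) ln(1 − 4p/3) = −0.75 ln(1 − 0.424243) = −0.75 ln(0.575757)
  = −0.75 × (-0.552070) = 0.414053 substitutions/site.

0.414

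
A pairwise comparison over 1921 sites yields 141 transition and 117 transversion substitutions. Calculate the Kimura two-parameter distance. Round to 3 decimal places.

P = 141/1921 ≈ 0.073399 and Q = 117/1921 ≈ 0.060906.
Under the Kimura two-parameter model, d = −½ ln(1 − 2P − Q) − ¼ ln(1 − 2Q).
1 − 2P − Q = 0.792296, giving −½ ln(0.792296) = 0.116410.
1 − 2Q = 0.878188, giving −¼ ln(0.878188) = 0.032474.
d = 0.116410 + 0.032474 = 0.148884.

0.149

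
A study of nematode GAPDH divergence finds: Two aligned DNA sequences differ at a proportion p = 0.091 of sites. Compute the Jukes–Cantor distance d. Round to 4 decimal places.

d = −(3/4) ln(1 − 4p/3) = −0.75 ln(1 − 0.121333) = −0.75 ln(0.878667)
  = −0.75 × (-0.129349) = 0.097012 substitutions/site.

0.0970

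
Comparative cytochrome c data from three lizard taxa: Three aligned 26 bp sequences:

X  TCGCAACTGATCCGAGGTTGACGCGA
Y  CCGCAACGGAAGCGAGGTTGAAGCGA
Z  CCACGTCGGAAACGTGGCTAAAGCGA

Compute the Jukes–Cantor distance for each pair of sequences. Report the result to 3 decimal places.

X–Y: 5/26 sites differ → p ≈ 0.192308, d = −0.75 ln(1 − 0.256411) = 0.222200 ≈ 0.222.
X–Z: 11/26 sites differ → p ≈ 0.423077, d = −0.75 ln(1 − 0.564103) = 0.622762 ≈ 0.623.
Y–Z: 7/26 sites differ → p ≈ 0.269231, d = −0.75 ln(1 − 0.358975) = 0.333515 ≈ 0.334.

d(X,Y) = 0.222, d(X,Z) = 0.623, d(Y,Z) = 0.334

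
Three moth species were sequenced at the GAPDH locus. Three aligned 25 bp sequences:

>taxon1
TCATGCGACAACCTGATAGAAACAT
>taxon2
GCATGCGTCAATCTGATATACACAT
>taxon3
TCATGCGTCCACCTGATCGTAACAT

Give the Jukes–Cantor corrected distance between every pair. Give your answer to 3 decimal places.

taxon1–taxon2: 5/25 sites differ → p = 0.2, d = −0.75 ln(1 − 0.266667) = 0.232617 ≈ 0.233.
taxon1–taxon3: 4/25 sites differ → p = 0.16, d = −0.75 ln(1 − 0.213333) = 0.179963 ≈ 0.180.
taxon2–taxon3: 7/25 sites differ → p = 0.28, d = −0.75 ln(1 − 0.373333) = 0.350505 ≈ 0.351.

d(taxon1,taxon2) = 0.233, d(taxon1,taxon3) = 0.180, d(taxon2,taxon3) = 0.351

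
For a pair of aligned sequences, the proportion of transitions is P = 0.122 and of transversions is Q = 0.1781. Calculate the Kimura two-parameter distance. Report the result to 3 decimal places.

0.384

Under the Kimura two-parameter model, d = −½ ln(1 − 2P − Q) − ¼ ln(1 − 2Q).
1 − 2P − Q = 0.5779, giving −½ ln(0.5779) = 0.274177.
1 − 2Q = 0.6438, giving −¼ ln(0.6438) = 0.110092.
d = 0.274177 + 0.110092 = 0.384269.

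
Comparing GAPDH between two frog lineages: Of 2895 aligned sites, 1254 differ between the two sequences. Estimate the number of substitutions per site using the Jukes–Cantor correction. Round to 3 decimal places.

0.646

p = 1254/2895 ≈ 0.433161.
d = −(3/4) ln(1 − 4p/3) = −0.75 ln(1 − 0.577548) = −0.75 ln(0.422452)
  = −0.75 × (-0.861679) = 0.646259 substitutions/site.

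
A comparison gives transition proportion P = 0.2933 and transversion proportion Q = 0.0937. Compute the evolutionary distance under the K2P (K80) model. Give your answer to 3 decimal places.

Under the Kimura two-parameter model, d = −½ ln(1 − 2P − Q) − ¼ ln(1 − 2Q).
1 − 2P − Q = 0.3197, giving −½ ln(0.3197) = 0.570186.
1 − 2Q = 0.8126, giving −¼ ln(0.8126) = 0.051879.
d = 0.570186 + 0.051879 = 0.622065.

0.622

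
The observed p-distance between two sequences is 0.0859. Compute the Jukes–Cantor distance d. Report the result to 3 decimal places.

0.091

d = −(3/4) ln(1 − 4p/3) = −0.75 ln(1 − 0.114533) = −0.75 ln(0.885467)
  = −0.75 × (-0.121640) = 0.091230 substitutions/site.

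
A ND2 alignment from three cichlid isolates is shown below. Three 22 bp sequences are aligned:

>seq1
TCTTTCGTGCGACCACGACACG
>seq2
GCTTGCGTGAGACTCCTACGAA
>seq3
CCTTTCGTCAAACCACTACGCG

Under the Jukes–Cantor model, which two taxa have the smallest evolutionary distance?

seq1–seq2: 9/22 differ, p = 0.409, d = 0.591.
seq1–seq3: 6/22 differ, p = 0.273, d = 0.339.
seq2–seq3: 8/22 differ, p = 0.364, d = 0.497.
The smallest distance is between seq1 and seq3.

seq1 and seq3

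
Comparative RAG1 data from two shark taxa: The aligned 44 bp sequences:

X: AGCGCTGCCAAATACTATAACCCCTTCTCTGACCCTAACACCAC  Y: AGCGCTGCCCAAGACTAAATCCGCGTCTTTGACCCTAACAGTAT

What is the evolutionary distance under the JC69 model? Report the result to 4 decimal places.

0.2708

The sequences differ at 10 of 44 sites (10, 13, 18, 20, 23, 25, 29, 41, 42, 44), so p = 10/44 ≈ 0.227273.
d = −(3/4) ln(1 − 4p/3) = −0.75 ln(1 − 0.303031) = −0.75 ln(0.696969)
  = −0.75 × (-0.361014) = 0.270761 substitutions/site.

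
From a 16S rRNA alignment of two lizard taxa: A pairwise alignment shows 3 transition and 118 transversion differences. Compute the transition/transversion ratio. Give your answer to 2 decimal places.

0.03

R = 3/118 = 0.025423… ≈ 0.03 (to 2 d.p.).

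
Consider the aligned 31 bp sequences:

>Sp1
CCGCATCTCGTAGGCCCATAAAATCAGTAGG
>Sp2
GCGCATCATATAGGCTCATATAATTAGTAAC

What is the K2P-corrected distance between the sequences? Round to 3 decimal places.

Of 31 sites, 5 differences are transitions and 4 are transversions, so P = 5/31 ≈ 0.16129 and Q = 4/31 ≈ 0.129032.
Under the Kimura two-parameter model, d = −½ ln(1 − 2P − Q) − ¼ ln(1 − 2Q).
1 − 2P − Q = 0.548388, giving −½ ln(0.548388) = 0.300386.
1 − 2Q = 0.741936, giving −¼ ln(0.741936) = 0.074623.
d = 0.300386 + 0.074623 = 0.375009.

0.375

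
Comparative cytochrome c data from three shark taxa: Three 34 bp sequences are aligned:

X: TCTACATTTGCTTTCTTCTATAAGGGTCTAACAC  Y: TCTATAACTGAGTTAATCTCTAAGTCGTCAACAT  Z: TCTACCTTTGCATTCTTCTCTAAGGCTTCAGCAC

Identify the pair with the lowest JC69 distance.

X–Y: 14/34 differ, p = 0.412, d = 0.597.
X–Z: 7/34 differ, p = 0.206, d = 0.241.
Y–Z: 12/34 differ, p = 0.353, d = 0.477.
The smallest distance is between X and Z.

X and Z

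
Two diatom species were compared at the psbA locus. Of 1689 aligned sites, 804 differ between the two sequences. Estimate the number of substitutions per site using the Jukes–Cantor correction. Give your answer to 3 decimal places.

p = 804/1689 ≈ 0.476021.
d = −(3/4) ln(1 − 4p/3) = −0.75 ln(1 − 0.634695) = −0.75 ln(0.365305)
  = −0.75 × (-1.007023) = 0.755267 substitutions/site.

0.755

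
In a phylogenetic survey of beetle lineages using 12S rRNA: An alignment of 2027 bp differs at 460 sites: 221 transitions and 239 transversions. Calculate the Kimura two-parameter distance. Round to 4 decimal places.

P = 221/2027 ≈ 0.109028 and Q = 239/2027 ≈ 0.117908.
Under the Kimura two-parameter model, d = −½ ln(1 − 2P − Q) − ¼ ln(1 − 2Q).
1 − 2P − Q = 0.664036, giving −½ ln(0.664036) = 0.204709.
1 − 2Q = 0.764184, giving −¼ ln(0.764184) = 0.067237.
d = 0.204709 + 0.067237 = 0.271946.

0.2719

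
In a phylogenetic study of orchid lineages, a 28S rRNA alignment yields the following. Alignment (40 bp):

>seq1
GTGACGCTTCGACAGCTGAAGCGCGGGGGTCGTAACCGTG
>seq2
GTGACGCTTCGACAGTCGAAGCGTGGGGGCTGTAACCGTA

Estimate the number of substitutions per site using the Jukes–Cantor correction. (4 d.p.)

0.1674

The sequences differ at 6 of 40 sites (16, 17, 24, 30, 31, 40), so p = 6/40 = 0.15.
d = −(3/4) ln(1 − 4p/3) = −0.75 ln(1 − 0.2) = −0.75 ln(0.8)
  = −0.75 × (-0.223144) = 0.167358 substitutions/site.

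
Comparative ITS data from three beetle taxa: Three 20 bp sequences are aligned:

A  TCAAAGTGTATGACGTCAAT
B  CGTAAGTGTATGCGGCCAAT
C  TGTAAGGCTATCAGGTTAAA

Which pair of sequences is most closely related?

A and B

A–B: 6/20 differ, p = 0.300, d = 0.383.
A–C: 8/20 differ, p = 0.400, d = 0.572.
B–C: 8/20 differ, p = 0.400, d = 0.572.
The smallest distance is between A and B.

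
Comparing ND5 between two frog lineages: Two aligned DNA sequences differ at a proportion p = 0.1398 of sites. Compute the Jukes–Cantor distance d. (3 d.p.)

0.155

d = −(3/4) ln(1 − 4p/3) = −0.75 ln(1 − 0.1864) = −0.75 ln(0.8136)
  = −0.75 × (-0.206286) = 0.154715 substitutions/site.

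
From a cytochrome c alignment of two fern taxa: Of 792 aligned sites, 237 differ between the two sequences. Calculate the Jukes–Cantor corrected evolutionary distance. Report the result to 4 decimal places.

p = 237/792 ≈ 0.299242.
d = −(3/4) ln(1 − 4p/3) = −0.75 ln(1 − 0.398989) = −0.75 ln(0.601011)
  = −0.75 × (-0.509142) = 0.381857 substitutions/site.

0.3819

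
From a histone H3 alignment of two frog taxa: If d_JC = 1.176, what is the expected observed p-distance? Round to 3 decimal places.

p = (3/4)(1 − e^(−4d/3)) = 0.75 × (1 − e^(-1.568)) = 0.75 × (1 − 0.208462) = 0.593654.

0.594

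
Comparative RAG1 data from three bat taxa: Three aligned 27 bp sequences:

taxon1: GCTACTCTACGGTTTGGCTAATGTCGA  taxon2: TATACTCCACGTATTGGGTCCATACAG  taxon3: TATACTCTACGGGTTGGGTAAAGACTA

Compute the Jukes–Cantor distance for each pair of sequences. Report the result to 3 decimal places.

taxon1–taxon2: 13/27 sites differ → p ≈ 0.481481, d = −0.75 ln(1 − 0.641975) = 0.770364 ≈ 0.770.
taxon1–taxon3: 7/27 sites differ → p ≈ 0.259259, d = −0.75 ln(1 − 0.345679) = 0.318118 ≈ 0.318.
taxon2–taxon3: 8/27 sites differ → p ≈ 0.296296, d = −0.75 ln(1 − 0.395061) = 0.376971 ≈ 0.377.

d(taxon1,taxon2) = 0.770, d(taxon1,taxon3) = 0.318, d(taxon2,taxon3) = 0.377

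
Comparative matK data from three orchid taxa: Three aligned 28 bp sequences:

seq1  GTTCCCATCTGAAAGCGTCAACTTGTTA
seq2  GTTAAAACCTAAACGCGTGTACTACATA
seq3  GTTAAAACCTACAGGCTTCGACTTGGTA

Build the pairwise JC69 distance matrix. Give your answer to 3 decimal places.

d(seq1,seq2) = 0.556, d(seq1,seq3) = 0.485, d(seq2,seq3) = 0.360

seq1–seq2: 11/28 sites differ → p ≈ 0.392857, d = −0.75 ln(1 − 0.523809) = 0.556452 ≈ 0.556.
seq1–seq3: 10/28 sites differ → p ≈ 0.357143, d = −0.75 ln(1 − 0.476191) = 0.484971 ≈ 0.485.
seq2–seq3: 8/28 sites differ → p ≈ 0.285714, d = −0.75 ln(1 − 0.380952) = 0.359679 ≈ 0.360.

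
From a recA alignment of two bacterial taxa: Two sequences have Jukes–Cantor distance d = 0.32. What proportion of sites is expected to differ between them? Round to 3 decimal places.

0.260

p = (3/4)(1 − e^(−4d/3)) = 0.75 × (1 − e^(-0.426667)) = 0.75 × (1 − 0.652681) = 0.260489.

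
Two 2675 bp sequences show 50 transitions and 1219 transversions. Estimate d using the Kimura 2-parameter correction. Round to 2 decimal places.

P = 50/2675 ≈ 0.018692 and Q = 1219/2675 ≈ 0.455701.
Under the Kimura two-parameter model, d = −½ ln(1 − 2P − Q) − ¼ ln(1 − 2Q).
1 − 2P − Q = 0.506915, giving −½ ln(0.506915) = 0.339706.
1 − 2Q = 0.088598, giving −¼ ln(0.088598) = 0.605911.
d = 0.339706 + 0.605911 = 0.945617.

0.95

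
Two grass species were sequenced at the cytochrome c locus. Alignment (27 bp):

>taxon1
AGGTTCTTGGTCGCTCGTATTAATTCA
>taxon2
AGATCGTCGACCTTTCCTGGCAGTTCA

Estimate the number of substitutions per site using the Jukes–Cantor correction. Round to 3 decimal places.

0.770

The sequences differ at 13 of 27 sites, so p = 13/27 ≈ 0.481481.
d = −(3/4) ln(1 − 4p/3) = −0.75 ln(1 − 0.641975) = −0.75 ln(0.358025)
  = −0.75 × (-1.027152) = 0.770364 substitutions/site.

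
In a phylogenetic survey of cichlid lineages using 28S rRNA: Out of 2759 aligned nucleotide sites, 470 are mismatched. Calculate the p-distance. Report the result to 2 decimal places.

p = 470/2759 = 0.170351… ≈ 0.17 (to 2 d.p.).

0.17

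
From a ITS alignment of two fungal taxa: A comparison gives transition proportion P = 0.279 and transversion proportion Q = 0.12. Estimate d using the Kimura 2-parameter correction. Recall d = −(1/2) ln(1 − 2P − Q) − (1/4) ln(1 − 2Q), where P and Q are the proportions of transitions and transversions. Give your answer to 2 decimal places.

Under the Kimura two-parameter model, d = −½ ln(1 − 2P − Q) − ¼ ln(1 − 2Q).
1 − 2P − Q = 0.322, giving −½ ln(0.322) = 0.566602.
1 − 2Q = 0.76, giving −¼ ln(0.76) = 0.068609.
d = 0.566602 + 0.068609 = 0.635211.

0.64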